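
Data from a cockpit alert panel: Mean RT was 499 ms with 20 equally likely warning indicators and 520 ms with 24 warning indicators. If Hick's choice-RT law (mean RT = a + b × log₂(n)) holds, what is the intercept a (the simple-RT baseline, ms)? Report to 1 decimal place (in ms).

The slope on a log₂ axis is (520 − 499) / (4.5850 − 4.3219) = 79.837 ms/bit.
Intercept: a = 499 − 79.837·log₂(20) = 153.948 ms.

153.9 ms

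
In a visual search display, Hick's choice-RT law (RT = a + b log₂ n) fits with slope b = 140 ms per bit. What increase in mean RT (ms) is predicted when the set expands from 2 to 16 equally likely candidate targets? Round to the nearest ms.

The intercept a cancels: ΔRT = b·(log₂ n₂ − log₂ n₁) = b·log₂(n₂/n₁).
log₂(16) − log₂(2) = log₂(16/2) = log₂(8) = 3.
ΔRT = 140 × 3.0000 = 420.000 ms.

420 ms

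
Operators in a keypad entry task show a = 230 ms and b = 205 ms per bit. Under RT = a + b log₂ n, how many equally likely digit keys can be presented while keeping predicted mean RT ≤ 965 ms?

205·log₂ n ≤ 965 − 230 = 735, giving log₂ n ≤ 3.5854 and n ≤ 12.003. The largest whole number is 12.

12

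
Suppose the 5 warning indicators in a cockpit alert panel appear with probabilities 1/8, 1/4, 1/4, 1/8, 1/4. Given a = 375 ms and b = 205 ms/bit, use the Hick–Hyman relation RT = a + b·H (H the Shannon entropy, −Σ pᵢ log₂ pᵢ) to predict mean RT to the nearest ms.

836 ms

H = −Σ pᵢ log₂ pᵢ = 0.125·3 + 0.25·2 + 0.25·2 + 0.125·3 + 0.25·2 = 2.250 bits.
RT = 375 + 205 × 2.250 = 836.25 ms.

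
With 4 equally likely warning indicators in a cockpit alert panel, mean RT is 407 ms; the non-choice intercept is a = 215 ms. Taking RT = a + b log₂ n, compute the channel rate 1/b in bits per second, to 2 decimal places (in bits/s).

10.42 bits/s

Choice component = 407 − 215 = 192 ms over log₂(4) = 2 bits.
b = 192 / 2 = 96.000 ms/bit, so 1/b = 10.417 bits/s.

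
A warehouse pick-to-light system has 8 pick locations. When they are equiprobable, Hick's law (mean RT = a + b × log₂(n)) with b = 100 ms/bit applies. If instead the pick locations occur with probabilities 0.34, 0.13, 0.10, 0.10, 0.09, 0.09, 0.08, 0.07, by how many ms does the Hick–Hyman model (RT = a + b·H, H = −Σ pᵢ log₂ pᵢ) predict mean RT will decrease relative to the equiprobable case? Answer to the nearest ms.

24 ms

The RT saving is b·ΔH. Equiprobable H₀ = log₂(8) = 3.0000 bits; with the given probabilities H = 2.7616 bits.
b·(H₀ − H) = 100 × (3.0000 − 2.7616) = 23.84 ms.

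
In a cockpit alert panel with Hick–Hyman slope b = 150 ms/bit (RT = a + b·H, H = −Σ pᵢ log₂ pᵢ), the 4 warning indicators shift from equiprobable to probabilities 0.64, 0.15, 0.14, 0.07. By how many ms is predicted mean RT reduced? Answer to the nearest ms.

Equiprobable entropy H₀ = log₂ 4 = 2.0000 bits.
Skewed entropy H = −Σ pᵢ log₂ pᵢ = 1.4883 bits.
ΔRT = b·(H₀ − H) = 150 × 0.5117 = 76.76 ms.

77 ms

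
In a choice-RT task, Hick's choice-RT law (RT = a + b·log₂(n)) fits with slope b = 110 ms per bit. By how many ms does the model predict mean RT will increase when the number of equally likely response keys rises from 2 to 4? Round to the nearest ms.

110 ms

ΔRT = (a + b log₂ n₂) − (a + b log₂ n₁) = b·(log₂ n₂ − log₂ n₁).
log₂(4) − log₂(2) = log₂(4/2) = log₂(2) = 1.
ΔRT = 110 × 1.0000 = 110.000 ms.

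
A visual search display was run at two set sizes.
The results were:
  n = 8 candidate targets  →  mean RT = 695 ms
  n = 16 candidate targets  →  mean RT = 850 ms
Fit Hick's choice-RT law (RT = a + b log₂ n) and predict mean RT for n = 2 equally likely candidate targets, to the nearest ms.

385 ms

With log₂ n on the abscissa the relation is linear; from the two conditions:
  b = (850 − 695) / (log₂ 16 − log₂ 8) = 155 / (4 − 3) = 155 ms/bit
  a = 695 − 155 × 3 = 230 ms
Then RT(2) = 230 + 155 × log₂ 2 = 230 + 155 × 1 ≈ 385.000 ms.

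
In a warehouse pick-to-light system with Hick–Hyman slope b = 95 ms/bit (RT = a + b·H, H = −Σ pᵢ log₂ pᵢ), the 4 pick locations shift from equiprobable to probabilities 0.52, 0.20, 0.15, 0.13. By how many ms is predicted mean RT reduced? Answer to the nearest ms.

24 ms

The RT saving is b·ΔH. Equiprobable H₀ = log₂(4) = 2.0000 bits; with the given probabilities H = 1.7482 bits.
b·(H₀ − H) = 95 × (2.0000 − 1.7482) = 23.93 ms.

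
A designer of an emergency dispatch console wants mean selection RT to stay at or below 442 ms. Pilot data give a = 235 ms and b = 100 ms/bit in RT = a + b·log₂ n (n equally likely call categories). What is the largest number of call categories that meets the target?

Set 235 + 100·log₂ n ≤ 442 → log₂ n ≤ (442 − 235)/100 = 2.0700.
So n ≤ 2^2.0700 = 4.199; the largest integer n is 4.

4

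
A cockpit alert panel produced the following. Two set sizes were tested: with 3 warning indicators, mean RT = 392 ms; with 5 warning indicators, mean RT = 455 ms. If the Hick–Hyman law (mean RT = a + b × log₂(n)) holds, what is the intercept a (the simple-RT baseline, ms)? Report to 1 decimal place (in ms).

256.5 ms

Slope: b = (455 − 392) / (log₂ 5 − log₂ 3) = 63/0.7370 = 85.486 ms/bit.
Intercept: a = 392 − 85.486·log₂(3) = 256.508 ms.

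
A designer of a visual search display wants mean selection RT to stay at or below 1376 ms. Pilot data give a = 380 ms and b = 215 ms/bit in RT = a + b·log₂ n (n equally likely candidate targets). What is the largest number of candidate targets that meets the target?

Set 380 + 215·log₂ n ≤ 1376 → log₂ n ≤ (1376 − 380)/215 = 4.6326.
So n ≤ 2^4.6326 = 24.805; the largest integer n is 24.

24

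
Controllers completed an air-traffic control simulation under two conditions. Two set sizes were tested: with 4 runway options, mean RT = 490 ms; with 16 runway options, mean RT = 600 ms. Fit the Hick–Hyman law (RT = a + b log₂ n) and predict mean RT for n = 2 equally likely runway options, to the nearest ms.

RT is linear in log₂ n, so two points fix the line:
  b = (600 − 490) / (log₂ 16 − log₂ 4) = 110 / (4 − 2) = 55 ms/bit
  a = 490 − 55 × 2 = 380 ms
Then RT(2) = 380 + 55 × log₂ 2 = 380 + 55 × 1 ≈ 435.000 ms.

435 ms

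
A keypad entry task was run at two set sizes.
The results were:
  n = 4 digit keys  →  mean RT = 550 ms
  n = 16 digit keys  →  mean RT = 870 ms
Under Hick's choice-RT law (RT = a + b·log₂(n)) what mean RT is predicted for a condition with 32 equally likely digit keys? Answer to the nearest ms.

RT is linear in log₂ n, so two points fix the line:
  b = (870 − 550) / (log₂ 16 − log₂ 4) = 320 / (4 − 2) = 160 ms/bit
  a = 550 − 160 × 2 = 230 ms
Then RT(32) = 230 + 160 × log₂ 32 = 230 + 160 × 5 ≈ 1030.000 ms.

1030 ms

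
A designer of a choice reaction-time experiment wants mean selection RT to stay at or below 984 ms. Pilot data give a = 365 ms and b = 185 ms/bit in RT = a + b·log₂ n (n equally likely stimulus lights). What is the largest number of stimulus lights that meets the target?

10

Information budget: (984 − 365)/185 = 3.3459 bits, so n ≤ 2^3.3459 = 10.168 → at most 10.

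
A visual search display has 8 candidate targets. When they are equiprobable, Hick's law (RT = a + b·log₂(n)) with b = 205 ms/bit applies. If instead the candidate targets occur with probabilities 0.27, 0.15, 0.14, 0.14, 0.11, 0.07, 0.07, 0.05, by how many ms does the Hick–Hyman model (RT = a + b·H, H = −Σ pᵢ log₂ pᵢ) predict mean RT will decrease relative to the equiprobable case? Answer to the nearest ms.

Equiprobable entropy H₀ = log₂ 8 = 3.0000 bits.
Skewed entropy H = −Σ pᵢ log₂ pᵢ = 2.8183 bits.
ΔRT = b·(H₀ − H) = 205 × 0.1817 = 37.25 ms.

37 ms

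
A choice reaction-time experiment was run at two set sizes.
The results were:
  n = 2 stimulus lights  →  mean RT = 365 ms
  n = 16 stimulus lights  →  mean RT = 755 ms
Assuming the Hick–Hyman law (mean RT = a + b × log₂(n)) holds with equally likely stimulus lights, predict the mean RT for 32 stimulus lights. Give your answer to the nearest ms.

Fit slope and intercept:
  b = (755 − 365) / (log₂ 16 − log₂ 2) = 390 / (4 − 1) = 130 ms/bit
  a = 365 − 130 × 1 = 235 ms
Then RT(32) = 235 + 130 × log₂ 32 = 235 + 130 × 5 ≈ 885.000 ms.

885 ms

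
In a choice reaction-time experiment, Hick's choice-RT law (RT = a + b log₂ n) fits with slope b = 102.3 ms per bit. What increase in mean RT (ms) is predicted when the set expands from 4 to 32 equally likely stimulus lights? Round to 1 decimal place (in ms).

ΔRT = (a + b log₂ n₂) − (a + b log₂ n₁) = b·(log₂ n₂ − log₂ n₁).
log₂(32) − log₂(4) = log₂(32/4) = log₂(8) = 3.
ΔRT = 102.3 × 3.0000 = 306.900 ms.

306.9 ms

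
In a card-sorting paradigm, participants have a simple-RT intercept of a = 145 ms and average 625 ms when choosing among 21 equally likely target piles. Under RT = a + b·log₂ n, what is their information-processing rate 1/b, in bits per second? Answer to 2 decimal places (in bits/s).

9.15 bits/s

b = (625 − 145)/log₂ 21 = 480/4.3923 = 109.282 ms per bit = 0.10928 s/bit; the reciprocal is 9.151 bits/s.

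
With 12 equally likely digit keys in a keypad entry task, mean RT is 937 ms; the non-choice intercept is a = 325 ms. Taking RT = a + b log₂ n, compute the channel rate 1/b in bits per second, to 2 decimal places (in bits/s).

Choice component = 937 − 325 = 612 ms over log₂(12) = 3.5850 bits.
b = 612 / 3.5850 = 170.713 ms/bit, so 1/b = 5.858 bits/s.

5.86 bits/s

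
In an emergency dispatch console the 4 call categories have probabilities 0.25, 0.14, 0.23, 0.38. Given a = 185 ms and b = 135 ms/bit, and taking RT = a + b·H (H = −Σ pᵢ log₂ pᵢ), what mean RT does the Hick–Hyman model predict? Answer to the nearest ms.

Entropy contributions −pᵢ log₂ pᵢ: 0.5000, 0.3971, 0.4877, 0.5305; sum H = 1.9152 bits.
RT = a + bH = 185 + 135·1.9152 = 443.56 ms.

444 ms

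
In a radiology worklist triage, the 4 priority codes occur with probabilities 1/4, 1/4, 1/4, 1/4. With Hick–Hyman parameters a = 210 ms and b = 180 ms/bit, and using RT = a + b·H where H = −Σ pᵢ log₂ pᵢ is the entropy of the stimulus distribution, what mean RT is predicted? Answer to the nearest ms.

570 ms

Each term −pᵢ log₂ pᵢ: 0.25·2 + 0.25·2 + 0.25·2 + 0.25·2; summed, H = 2.000 bits.
Mean RT = a + bH = 210 + 180·2.000 = 570.00 ms.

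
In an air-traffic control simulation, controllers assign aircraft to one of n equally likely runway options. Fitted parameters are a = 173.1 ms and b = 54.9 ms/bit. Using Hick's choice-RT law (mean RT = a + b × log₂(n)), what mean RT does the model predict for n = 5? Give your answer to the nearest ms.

log₂(5) = 2.3219 bits, so RT = 173.1 + 54.9 × 2.3219 ≈ 300.574 ms.

301 ms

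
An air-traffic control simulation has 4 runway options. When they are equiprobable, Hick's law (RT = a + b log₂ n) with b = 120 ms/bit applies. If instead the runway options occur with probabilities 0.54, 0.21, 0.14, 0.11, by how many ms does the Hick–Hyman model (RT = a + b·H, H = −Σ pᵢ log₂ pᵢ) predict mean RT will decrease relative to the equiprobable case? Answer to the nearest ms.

36 ms

The RT saving is b·ΔH. Equiprobable H₀ = log₂(4) = 2.0000 bits; with the given probabilities H = 1.7003 bits.
b·(H₀ − H) = 120 × (2.0000 − 1.7003) = 35.97 ms.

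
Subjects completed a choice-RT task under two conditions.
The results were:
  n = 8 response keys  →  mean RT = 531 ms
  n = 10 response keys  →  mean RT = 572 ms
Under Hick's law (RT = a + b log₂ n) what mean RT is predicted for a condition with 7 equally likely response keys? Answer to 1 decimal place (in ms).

RT is linear in log₂ n, so two points fix the line:
  b = (572 − 531) / (log₂ 10 − log₂ 8) = 41 / (3.3219 − 3) = 127.358 ms/bit
  a = 531 − 127.358 × 3 = 148.927 ms
Then RT(7) = 148.927 + 127.358 × log₂ 7 = 148.927 + 127.358 × 2.8074 ≈ 506.465 ms.

506.5 ms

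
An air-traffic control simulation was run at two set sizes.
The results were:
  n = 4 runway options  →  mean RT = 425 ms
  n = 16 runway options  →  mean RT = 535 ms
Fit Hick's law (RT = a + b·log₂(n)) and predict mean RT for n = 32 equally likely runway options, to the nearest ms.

590 ms

Fit slope and intercept:
  b = (535 − 425) / (log₂ 16 − log₂ 4) = 110 / (4 − 2) = 55 ms/bit
  a = 425 − 55 × 2 = 315 ms
Then RT(32) = 315 + 55 × log₂ 32 = 315 + 55 × 5 ≈ 590.000 ms.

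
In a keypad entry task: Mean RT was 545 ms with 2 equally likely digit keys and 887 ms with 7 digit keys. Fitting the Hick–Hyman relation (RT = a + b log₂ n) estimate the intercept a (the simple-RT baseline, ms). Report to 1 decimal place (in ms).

The slope on a log₂ axis is (887 − 545) / (2.8074 − 1) = 189.227 ms/bit.
Intercept: a = 545 − 189.227·log₂(2) = 355.773 ms.

355.8 ms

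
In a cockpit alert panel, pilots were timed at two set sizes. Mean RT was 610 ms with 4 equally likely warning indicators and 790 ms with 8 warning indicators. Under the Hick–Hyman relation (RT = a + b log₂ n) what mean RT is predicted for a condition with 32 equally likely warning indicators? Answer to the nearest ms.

1150 ms

Fit slope and intercept:
  b = (790 − 610) / (log₂ 8 − log₂ 4) = 180 / (3 − 2) = 180 ms/bit
  a = 610 − 180 × 2 = 250 ms
Then RT(32) = 250 + 180 × log₂ 32 = 250 + 180 × 5 ≈ 1150.000 ms.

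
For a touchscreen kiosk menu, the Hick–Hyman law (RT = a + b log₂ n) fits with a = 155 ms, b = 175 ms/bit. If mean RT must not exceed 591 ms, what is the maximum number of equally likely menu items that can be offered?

Set 155 + 175·log₂ n ≤ 591 → log₂ n ≤ (591 − 155)/175 = 2.4914.
So n ≤ 2^2.4914 = 5.623; the largest integer n is 5.

5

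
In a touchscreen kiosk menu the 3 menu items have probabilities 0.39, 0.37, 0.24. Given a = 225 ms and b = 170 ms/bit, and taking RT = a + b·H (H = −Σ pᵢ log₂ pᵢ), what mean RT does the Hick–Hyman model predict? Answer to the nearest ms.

H = 0.39·log₂(1/0.39) + 0.37·log₂(1/0.37) + 0.24·log₂(1/0.24) = 1.5547 bits.
RT = 225 + 170 × 1.5547 = 489.29 ms.

489 ms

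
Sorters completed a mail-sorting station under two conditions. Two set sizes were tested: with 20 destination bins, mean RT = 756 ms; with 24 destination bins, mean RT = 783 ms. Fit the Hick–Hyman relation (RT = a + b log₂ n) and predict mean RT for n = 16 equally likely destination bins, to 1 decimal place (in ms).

With log₂ n on the abscissa the relation is linear; from the two conditions:
  b = (783 − 756) / (log₂ 24 − log₂ 20) = 27 / (4.5850 − 4.3219) = 102.648 ms/bit
  a = 756 − 102.648 × 4.3219 = 312.362 ms
Then RT(16) = 312.362 + 102.648 × log₂ 16 = 312.362 + 102.648 × 4 ≈ 722.955 ms.

723.0 ms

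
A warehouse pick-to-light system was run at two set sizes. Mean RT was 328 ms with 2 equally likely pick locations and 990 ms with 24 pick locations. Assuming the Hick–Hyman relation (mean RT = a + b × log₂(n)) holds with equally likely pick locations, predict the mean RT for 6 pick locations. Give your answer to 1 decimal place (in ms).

RT is linear in log₂ n, so two points fix the line:
  b = (990 − 328) / (log₂ 24 − log₂ 2) = 662 / (4.5850 − 1) = 184.660 ms/bit
  a = 328 − 184.660 × 1 = 143.340 ms
Then RT(6) = 143.340 + 184.660 × log₂ 6 = 143.340 + 184.660 × 2.5850 ≈ 620.680 ms.

620.7 ms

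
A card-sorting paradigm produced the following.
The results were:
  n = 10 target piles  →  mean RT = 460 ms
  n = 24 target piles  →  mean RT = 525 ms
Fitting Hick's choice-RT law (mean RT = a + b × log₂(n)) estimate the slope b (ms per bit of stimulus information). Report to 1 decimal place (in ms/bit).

51.5 ms/bit

Slope: b = (525 − 460) / (log₂ 24 − log₂ 10) = 65/1.2630 = 51.463 ms/bit.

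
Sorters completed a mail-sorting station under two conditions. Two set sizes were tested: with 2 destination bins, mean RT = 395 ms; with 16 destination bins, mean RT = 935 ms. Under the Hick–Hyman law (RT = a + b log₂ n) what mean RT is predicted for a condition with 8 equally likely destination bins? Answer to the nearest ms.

755 ms

With log₂ n on the abscissa the relation is linear; from the two conditions:
  b = (935 − 395) / (log₂ 16 − log₂ 2) = 540 / (4 − 1) = 180 ms/bit
  a = 395 − 180 × 1 = 215 ms
Then RT(8) = 215 + 180 × log₂ 8 = 215 + 180 × 3 ≈ 755.000 ms.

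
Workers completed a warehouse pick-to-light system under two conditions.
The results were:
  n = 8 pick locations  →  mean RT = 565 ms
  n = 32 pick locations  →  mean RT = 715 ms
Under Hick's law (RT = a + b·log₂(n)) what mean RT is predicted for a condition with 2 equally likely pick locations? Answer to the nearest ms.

415 ms

RT is linear in log₂ n, so two points fix the line:
  b = (715 − 565) / (log₂ 32 − log₂ 8) = 150 / (5 − 3) = 75 ms/bit
  a = 565 − 75 × 3 = 340 ms
Then RT(2) = 340 + 75 × log₂ 2 = 340 + 75 × 1 ≈ 415.000 ms.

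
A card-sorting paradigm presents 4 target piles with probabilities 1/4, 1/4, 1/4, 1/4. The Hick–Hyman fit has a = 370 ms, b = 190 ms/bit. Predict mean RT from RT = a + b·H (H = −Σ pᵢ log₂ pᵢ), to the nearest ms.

750 ms

H = −Σ pᵢ log₂ pᵢ = 0.25·2 + 0.25·2 + 0.25·2 + 0.25·2 = 2.000 bits.
RT = 370 + 190 × 2.000 = 750.00 ms.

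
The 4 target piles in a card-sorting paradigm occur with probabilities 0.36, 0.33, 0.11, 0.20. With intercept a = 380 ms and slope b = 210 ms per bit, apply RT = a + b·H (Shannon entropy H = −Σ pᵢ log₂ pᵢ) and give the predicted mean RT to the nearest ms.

Entropy contributions −pᵢ log₂ pᵢ: 0.5306, 0.5278, 0.3503, 0.4644; sum H = 1.8731 bits.
RT = a + bH = 380 + 210·1.8731 = 773.35 ms.

773 ms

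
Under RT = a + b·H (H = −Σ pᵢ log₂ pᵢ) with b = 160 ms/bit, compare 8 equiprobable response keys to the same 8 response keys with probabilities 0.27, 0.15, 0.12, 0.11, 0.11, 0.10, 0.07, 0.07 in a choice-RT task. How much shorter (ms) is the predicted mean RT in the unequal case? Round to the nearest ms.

23 ms

Equiprobable entropy H₀ = log₂ 8 = 3.0000 bits.
Skewed entropy H = −Σ pᵢ log₂ pᵢ = 2.8575 bits.
ΔRT = b·(H₀ − H) = 160 × 0.1425 = 22.80 ms.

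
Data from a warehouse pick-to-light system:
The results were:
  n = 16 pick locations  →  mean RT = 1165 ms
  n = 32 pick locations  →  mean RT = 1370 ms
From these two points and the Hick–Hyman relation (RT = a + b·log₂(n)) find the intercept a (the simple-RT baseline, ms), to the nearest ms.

345 ms

The slope on a log₂ axis is (1370 − 1165) / (5 − 4) = 205 ms/bit.
Intercept: a = 1165 − 205·log₂(16) = 345.000 ms.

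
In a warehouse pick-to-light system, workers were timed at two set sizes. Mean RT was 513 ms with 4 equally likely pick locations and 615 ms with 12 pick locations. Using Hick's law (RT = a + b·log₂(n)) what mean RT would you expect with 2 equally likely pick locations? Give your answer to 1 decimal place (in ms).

With log₂ n on the abscissa the relation is linear; from the two conditions:
  b = (615 − 513) / (log₂ 12 − log₂ 4) = 102 / (3.5850 − 2) = 64.355 ms/bit
  a = 513 − 64.355 × 2 = 384.290 ms
Then RT(2) = 384.290 + 64.355 × log₂ 2 = 384.290 + 64.355 × 1 ≈ 448.645 ms.

448.6 ms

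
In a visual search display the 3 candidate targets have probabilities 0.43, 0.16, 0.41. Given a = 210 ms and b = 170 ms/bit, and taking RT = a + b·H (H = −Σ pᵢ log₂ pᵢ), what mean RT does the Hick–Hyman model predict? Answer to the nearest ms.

H = 0.43·log₂(1/0.43) + 0.16·log₂(1/0.16) + 0.41·log₂(1/0.41) = 1.4740 bits.
RT = 210 + 170 × 1.4740 = 460.57 ms.

461 ms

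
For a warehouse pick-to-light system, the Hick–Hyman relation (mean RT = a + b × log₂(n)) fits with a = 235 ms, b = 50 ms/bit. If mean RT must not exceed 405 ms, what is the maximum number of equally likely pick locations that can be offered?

Set 235 + 50·log₂ n ≤ 405 → log₂ n ≤ (405 − 235)/50 = 3.4000.
So n ≤ 2^3.4000 = 10.556; the largest integer n is 10.

10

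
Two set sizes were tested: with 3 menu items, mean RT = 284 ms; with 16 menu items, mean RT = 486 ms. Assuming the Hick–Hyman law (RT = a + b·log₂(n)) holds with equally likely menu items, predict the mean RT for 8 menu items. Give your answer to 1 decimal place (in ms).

402.4 ms

With log₂ n on the abscissa the relation is linear; from the two conditions:
  b = (486 − 284) / (log₂ 16 − log₂ 3) = 202 / (4 − 1.5850) = 83.643 ms/bit
  a = 284 − 83.643 × 1.5850 = 151.430 ms
Then RT(8) = 151.430 + 83.643 × log₂ 8 = 151.430 + 83.643 × 3 ≈ 402.357 ms.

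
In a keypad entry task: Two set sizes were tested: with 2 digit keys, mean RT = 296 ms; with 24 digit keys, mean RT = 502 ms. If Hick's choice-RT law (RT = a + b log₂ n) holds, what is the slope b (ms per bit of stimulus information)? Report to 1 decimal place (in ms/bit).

57.5 ms/bit

b = (RT₂ − RT₁)/(log₂ n₂ − log₂ n₁) = (502 − 296)/(4.5850 − 1) = 57.462 ms/bit.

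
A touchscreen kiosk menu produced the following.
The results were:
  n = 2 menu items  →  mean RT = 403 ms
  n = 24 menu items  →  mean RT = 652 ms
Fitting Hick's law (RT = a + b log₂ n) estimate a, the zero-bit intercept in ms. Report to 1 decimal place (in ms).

b = (RT₂ − RT₁)/(log₂ n₂ − log₂ n₁) = (652 − 403)/(4.5850 − 1) = 69.457 ms/bit.
Intercept: a = 403 − 69.457·log₂(2) = 333.543 ms.

333.5 ms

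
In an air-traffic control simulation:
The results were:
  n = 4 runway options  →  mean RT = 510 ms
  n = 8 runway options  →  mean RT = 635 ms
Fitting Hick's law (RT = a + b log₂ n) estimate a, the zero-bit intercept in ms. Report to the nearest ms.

260 ms

b = (RT₂ − RT₁)/(log₂ n₂ − log₂ n₁) = (635 − 510)/(3 − 2) = 125 ms/bit.
a = RT₁ − b·log₂ n₁ = 510 − 125 × 2 = 260.000 ms.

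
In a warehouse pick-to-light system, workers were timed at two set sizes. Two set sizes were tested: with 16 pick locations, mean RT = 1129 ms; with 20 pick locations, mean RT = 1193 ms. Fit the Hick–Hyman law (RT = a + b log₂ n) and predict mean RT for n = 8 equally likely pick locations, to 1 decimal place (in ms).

930.2 ms

Fit slope and intercept:
  b = (1193 − 1129) / (log₂ 20 − log₂ 16) = 64 / (4.3219 − 4) = 198.802 ms/bit
  a = 1129 − 198.802 × 4 = 333.791 ms
Then RT(8) = 333.791 + 198.802 × log₂ 8 = 333.791 + 198.802 × 3 ≈ 930.198 ms.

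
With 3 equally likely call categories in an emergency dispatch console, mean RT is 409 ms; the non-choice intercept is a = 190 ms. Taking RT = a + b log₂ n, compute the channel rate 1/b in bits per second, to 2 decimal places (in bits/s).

Choice component = 409 − 190 = 219 ms over log₂(3) = 1.5850 bits.
b = 219 / 1.5850 = 138.174 ms/bit, so 1/b = 7.237 bits/s.

7.24 bits/s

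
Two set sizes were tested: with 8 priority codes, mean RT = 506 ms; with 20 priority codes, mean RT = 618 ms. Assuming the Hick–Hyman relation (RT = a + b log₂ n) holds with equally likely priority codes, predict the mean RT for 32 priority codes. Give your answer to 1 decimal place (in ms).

Fit slope and intercept:
  b = (618 − 506) / (log₂ 20 − log₂ 8) = 112 / (4.3219 − 3) = 84.725 ms/bit
  a = 506 − 84.725 × 3 = 251.826 ms
Then RT(32) = 251.826 + 84.725 × log₂ 32 = 251.826 + 84.725 × 5 ≈ 675.449 ms.

675.4 ms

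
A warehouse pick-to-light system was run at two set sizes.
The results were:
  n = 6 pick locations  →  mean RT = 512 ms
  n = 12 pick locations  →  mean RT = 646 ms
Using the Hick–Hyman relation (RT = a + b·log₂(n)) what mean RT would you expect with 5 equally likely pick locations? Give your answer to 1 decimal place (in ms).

RT is linear in log₂ n, so two points fix the line:
  b = (646 − 512) / (log₂ 12 − log₂ 6) = 134 / (3.5850 − 2.5850) = 134.000 ms/bit
  a = 512 − 134.000 × 2.5850 = 165.615 ms
Then RT(5) = 165.615 + 134.000 × log₂ 5 = 165.615 + 134.000 × 2.3219 ≈ 476.753 ms.

476.8 ms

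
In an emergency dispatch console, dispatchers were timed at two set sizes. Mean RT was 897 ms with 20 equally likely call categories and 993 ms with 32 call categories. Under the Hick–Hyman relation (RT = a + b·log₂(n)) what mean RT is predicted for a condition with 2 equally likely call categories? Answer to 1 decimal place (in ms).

With log₂ n on the abscissa the relation is linear; from the two conditions:
  b = (993 − 897) / (log₂ 32 − log₂ 20) = 96 / (5 − 4.3219) = 141.578 ms/bit
  a = 897 − 141.578 × 4.3219 = 285.110 ms
Then RT(2) = 285.110 + 141.578 × log₂ 2 = 285.110 + 141.578 × 1 ≈ 426.688 ms.

426.7 ms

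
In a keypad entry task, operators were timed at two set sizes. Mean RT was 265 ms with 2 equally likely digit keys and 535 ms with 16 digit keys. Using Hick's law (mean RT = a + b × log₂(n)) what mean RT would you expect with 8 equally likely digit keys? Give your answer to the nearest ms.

445 ms

Solve the two-equation system in a and b:
  b = (535 − 265) / (log₂ 16 − log₂ 2) = 270 / (4 − 1) = 90 ms/bit
  a = 265 − 90 × 1 = 175 ms
Then RT(8) = 175 + 90 × log₂ 8 = 175 + 90 × 3 ≈ 445.000 ms.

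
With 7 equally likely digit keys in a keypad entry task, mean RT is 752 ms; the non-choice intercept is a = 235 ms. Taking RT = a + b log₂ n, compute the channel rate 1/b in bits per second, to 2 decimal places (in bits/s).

Choice component = 752 − 235 = 517 ms over log₂(7) = 2.8074 bits.
b = 517 / 2.8074 = 184.159 ms/bit, so 1/b = 5.430 bits/s.

5.43 bits/s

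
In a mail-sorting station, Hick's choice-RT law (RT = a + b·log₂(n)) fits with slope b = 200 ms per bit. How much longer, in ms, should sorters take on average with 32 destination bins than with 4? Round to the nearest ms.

600 ms

The intercept a cancels: ΔRT = b·(log₂ n₂ − log₂ n₁) = b·log₂(n₂/n₁).
log₂(32) − log₂(4) = log₂(32/4) = log₂(8) = 3.
ΔRT = 200 × 3.0000 = 600.000 ms.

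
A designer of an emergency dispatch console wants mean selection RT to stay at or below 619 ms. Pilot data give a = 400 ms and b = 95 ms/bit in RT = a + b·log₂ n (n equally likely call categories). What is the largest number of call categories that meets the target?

4

Information budget: (619 − 400)/95 = 2.3053 bits, so n ≤ 2^2.3053 = 4.943 → at most 4.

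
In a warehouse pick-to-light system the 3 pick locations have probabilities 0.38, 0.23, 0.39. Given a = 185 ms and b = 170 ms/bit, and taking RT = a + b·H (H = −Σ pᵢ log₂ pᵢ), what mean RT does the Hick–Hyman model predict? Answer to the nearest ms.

H = 0.38·log₂(1/0.38) + 0.23·log₂(1/0.23) + 0.39·log₂(1/0.39) = 1.5479 bits.
RT = 185 + 170 × 1.5479 = 448.15 ms.

448 ms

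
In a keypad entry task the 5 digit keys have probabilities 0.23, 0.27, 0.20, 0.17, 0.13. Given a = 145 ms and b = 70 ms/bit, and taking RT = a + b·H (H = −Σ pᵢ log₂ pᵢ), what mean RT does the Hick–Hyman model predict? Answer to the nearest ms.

H = 0.23·log₂(1/0.23) + 0.27·log₂(1/0.27) + 0.20·log₂(1/0.20) + 0.17·log₂(1/0.17) + 0.13·log₂(1/0.13) = 2.2793 bits.
RT = 145 + 70 × 2.2793 = 304.55 ms.

305 ms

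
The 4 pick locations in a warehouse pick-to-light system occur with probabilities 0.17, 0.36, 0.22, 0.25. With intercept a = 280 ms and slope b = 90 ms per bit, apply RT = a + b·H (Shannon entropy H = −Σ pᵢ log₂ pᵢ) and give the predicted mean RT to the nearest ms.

455 ms

Entropy contributions −pᵢ log₂ pᵢ: 0.4346, 0.5306, 0.4806, 0.5000; sum H = 1.9458 bits.
RT = a + bH = 280 + 90·1.9458 = 455.12 ms.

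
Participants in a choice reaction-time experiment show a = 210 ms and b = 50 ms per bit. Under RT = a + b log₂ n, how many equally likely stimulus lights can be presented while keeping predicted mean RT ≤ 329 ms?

50·log₂ n ≤ 329 − 210 = 119, giving log₂ n ≤ 2.3800 and n ≤ 5.205. The largest whole number is 5.

5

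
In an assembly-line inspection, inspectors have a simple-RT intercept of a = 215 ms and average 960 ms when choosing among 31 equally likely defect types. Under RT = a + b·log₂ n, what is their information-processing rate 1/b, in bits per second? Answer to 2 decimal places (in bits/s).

b = (960 − 215)/log₂ 31 = 745/4.9542 = 150.378 ms per bit = 0.15038 s/bit; the reciprocal is 6.650 bits/s.

6.65 bits/s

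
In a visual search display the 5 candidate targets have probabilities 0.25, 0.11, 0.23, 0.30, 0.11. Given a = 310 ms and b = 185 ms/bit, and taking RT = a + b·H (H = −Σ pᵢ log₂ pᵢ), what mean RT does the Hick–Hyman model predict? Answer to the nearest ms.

719 ms

H = 0.25·log₂(1/0.25) + 0.11·log₂(1/0.11) + 0.23·log₂(1/0.23) + 0.30·log₂(1/0.30) + 0.11·log₂(1/0.11) = 2.2093 bits.
RT = 310 + 185 × 2.2093 = 718.73 ms.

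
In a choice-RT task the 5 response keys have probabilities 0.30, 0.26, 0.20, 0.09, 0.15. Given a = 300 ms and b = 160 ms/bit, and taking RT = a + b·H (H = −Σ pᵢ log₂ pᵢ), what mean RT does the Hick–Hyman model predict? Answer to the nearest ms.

654 ms

Entropy contributions −pᵢ log₂ pᵢ: 0.5211, 0.5053, 0.4644, 0.3127, 0.4105; sum H = 2.2140 bits.
RT = a + bH = 300 + 160·2.2140 = 654.23 ms.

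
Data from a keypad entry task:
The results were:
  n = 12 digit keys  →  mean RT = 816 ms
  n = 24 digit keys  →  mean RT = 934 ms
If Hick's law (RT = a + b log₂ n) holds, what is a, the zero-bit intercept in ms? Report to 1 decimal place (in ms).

The slope on a log₂ axis is (934 − 816) / (4.5850 − 3.5850) = 118.000 ms/bit.
a = RT₁ − b·log₂ n₁ = 816 − 118.000 × 3.5850 = 392.974 ms.

393.0 ms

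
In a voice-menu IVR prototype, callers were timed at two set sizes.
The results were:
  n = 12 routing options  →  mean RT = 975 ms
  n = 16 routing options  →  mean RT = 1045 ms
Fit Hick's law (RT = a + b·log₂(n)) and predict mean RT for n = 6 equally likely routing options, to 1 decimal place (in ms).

Solve the two-equation system in a and b:
  b = (1045 − 975) / (log₂ 16 − log₂ 12) = 70 / (4 − 3.5850) = 168.659 ms/bit
  a = 975 − 168.659 × 3.5850 = 370.362 ms
Then RT(6) = 370.362 + 168.659 × log₂ 6 = 370.362 + 168.659 × 2.5850 ≈ 806.341 ms.

806.3 ms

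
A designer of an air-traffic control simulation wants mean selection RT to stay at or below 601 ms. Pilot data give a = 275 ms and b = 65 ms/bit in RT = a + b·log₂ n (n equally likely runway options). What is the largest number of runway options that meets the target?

Set 275 + 65·log₂ n ≤ 601 → log₂ n ≤ (601 − 275)/65 = 5.0154.
So n ≤ 2^5.0154 = 32.343; the largest integer n is 32.

32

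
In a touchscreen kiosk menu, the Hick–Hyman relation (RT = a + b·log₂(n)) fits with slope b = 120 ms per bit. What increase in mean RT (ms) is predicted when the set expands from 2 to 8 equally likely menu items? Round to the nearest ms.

240 ms

ΔRT = (a + b log₂ n₂) − (a + b log₂ n₁) = b·(log₂ n₂ − log₂ n₁).
log₂(8) − log₂(2) = log₂(8/2) = log₂(4) = 2.
ΔRT = 120 × 2.0000 = 240.000 ms.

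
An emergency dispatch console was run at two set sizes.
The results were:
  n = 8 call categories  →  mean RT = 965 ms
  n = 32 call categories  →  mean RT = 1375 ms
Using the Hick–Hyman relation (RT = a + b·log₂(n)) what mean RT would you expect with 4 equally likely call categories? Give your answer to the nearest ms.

With log₂ n on the abscissa the relation is linear; from the two conditions:
  b = (1375 − 965) / (log₂ 32 − log₂ 8) = 410 / (5 − 3) = 205 ms/bit
  a = 965 − 205 × 3 = 350 ms
Then RT(4) = 350 + 205 × log₂ 4 = 350 + 205 × 2 ≈ 760.000 ms.

760 ms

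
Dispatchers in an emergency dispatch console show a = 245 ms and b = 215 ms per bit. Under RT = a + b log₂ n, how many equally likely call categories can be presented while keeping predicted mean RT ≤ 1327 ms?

215·log₂ n ≤ 1327 − 245 = 1082, giving log₂ n ≤ 5.0326 and n ≤ 32.730. The largest whole number is 32.

32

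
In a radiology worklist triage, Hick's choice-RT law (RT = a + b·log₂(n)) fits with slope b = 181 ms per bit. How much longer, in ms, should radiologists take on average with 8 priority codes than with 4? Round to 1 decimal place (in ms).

The intercept a cancels: ΔRT = b·(log₂ n₂ − log₂ n₁) = b·log₂(n₂/n₁).
log₂(8) − log₂(4) = log₂(8/4) = log₂(2) = 1.
ΔRT = 181 × 1.0000 = 181.000 ms.

181.0 ms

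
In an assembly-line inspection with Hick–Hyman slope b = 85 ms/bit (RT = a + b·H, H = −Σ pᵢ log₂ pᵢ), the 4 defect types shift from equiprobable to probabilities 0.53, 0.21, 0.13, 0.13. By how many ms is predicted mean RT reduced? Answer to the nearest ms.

Equiprobable entropy H₀ = log₂ 4 = 2.0000 bits.
Skewed entropy H = −Σ pᵢ log₂ pᵢ = 1.7236 bits.
ΔRT = b·(H₀ − H) = 85 × 0.2764 = 23.50 ms.

23 ms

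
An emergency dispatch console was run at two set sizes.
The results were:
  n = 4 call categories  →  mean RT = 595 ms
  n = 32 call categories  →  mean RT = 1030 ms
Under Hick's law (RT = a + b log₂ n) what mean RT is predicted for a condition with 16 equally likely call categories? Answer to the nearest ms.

Solve the two-equation system in a and b:
  b = (1030 − 595) / (log₂ 32 − log₂ 4) = 435 / (5 − 2) = 145 ms/bit
  a = 595 − 145 × 2 = 305 ms
Then RT(16) = 305 + 145 × log₂ 16 = 305 + 145 × 4 ≈ 885.000 ms.

885 ms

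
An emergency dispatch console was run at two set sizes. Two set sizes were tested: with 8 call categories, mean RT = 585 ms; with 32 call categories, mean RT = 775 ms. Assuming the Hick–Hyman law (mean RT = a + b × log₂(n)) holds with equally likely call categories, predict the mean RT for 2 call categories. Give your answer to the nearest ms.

395 ms

With log₂ n on the abscissa the relation is linear; from the two conditions:
  b = (775 − 585) / (log₂ 32 − log₂ 8) = 190 / (5 − 3) = 95 ms/bit
  a = 585 − 95 × 3 = 300 ms
Then RT(2) = 300 + 95 × log₂ 2 = 300 + 95 × 1 ≈ 395.000 ms.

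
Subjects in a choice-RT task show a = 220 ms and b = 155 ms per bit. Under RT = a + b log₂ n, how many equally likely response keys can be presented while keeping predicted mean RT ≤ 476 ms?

3

155·log₂ n ≤ 476 − 220 = 256, giving log₂ n ≤ 1.6516 and n ≤ 3.142. The largest whole number is 3.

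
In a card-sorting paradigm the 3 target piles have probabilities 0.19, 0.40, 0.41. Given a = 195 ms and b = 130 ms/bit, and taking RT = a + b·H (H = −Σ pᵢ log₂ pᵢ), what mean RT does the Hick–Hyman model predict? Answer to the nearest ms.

H = 0.19·log₂(1/0.19) + 0.40·log₂(1/0.40) + 0.41·log₂(1/0.41) = 1.5114 bits.
RT = 195 + 130 × 1.5114 = 391.48 ms.

391 ms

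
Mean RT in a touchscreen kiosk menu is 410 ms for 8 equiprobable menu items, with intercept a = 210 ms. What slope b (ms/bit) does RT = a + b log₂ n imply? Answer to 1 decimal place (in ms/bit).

66.7 ms/bit

b = (410 − 210) / log₂(8) = 200 / 3 = 66.667 ms/bit.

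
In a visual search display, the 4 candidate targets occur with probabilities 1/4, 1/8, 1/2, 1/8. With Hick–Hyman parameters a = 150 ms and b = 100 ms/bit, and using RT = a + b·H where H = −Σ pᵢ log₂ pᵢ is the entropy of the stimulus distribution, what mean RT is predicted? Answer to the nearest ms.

325 ms

H = −Σ pᵢ log₂ pᵢ = 0.25·2 + 0.125·3 + 0.5·1 + 0.125·3 = 1.750 bits.
RT = 150 + 100 × 1.750 = 325.00 ms.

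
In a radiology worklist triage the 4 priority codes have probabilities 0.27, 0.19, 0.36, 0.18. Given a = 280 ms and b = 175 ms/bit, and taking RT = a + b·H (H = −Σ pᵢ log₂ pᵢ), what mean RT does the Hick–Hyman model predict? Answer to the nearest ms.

620 ms

H = 0.27·log₂(1/0.27) + 0.19·log₂(1/0.19) + 0.36·log₂(1/0.36) + 0.18·log₂(1/0.18) = 1.9412 bits.
RT = 280 + 175 × 1.9412 = 619.70 ms.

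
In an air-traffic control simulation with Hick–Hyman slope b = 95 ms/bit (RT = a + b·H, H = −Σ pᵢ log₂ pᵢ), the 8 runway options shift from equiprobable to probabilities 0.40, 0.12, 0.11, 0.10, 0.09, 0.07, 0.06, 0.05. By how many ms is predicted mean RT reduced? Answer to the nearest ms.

Equiprobable entropy H₀ = log₂ 8 = 3.0000 bits.
Skewed entropy H = −Σ pᵢ log₂ pᵢ = 2.6192 bits.
ΔRT = b·(H₀ − H) = 95 × 0.3808 = 36.18 ms.

36 ms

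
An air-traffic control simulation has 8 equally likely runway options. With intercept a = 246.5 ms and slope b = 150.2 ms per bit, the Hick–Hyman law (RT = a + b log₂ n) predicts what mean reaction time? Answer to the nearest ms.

697 ms

log₂(8) = 3 bits, so RT = 246.5 + 150.2 × 3 ≈ 697.100 ms.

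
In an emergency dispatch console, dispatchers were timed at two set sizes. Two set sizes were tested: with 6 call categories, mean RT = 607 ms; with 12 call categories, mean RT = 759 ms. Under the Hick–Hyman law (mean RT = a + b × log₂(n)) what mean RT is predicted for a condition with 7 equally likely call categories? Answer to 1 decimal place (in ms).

640.8 ms

Solve the two-equation system in a and b:
  b = (759 − 607) / (log₂ 12 − log₂ 6) = 152 / (3.5850 − 2.5850) = 152.000 ms/bit
  a = 607 − 152.000 × 2.5850 = 214.086 ms
Then RT(7) = 214.086 + 152.000 × log₂ 7 = 214.086 + 152.000 × 2.8074 ≈ 640.804 ms.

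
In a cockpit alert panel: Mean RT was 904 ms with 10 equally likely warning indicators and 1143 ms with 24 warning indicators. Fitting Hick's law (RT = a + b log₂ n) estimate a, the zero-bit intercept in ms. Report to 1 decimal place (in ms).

275.4 ms

b = (RT₂ − RT₁)/(log₂ n₂ − log₂ n₁) = (1143 − 904)/(4.5850 − 3.3219) = 189.227 ms/bit.
a = RT₁ − b·log₂ n₁ = 904 − 189.227 × 3.3219 = 275.402 ms.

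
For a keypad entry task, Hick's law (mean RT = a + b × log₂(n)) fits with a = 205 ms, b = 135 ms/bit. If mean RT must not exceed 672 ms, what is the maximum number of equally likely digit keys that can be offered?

Information budget: (672 − 205)/135 = 3.4593 bits, so n ≤ 2^3.4593 = 10.999 → at most 10.

10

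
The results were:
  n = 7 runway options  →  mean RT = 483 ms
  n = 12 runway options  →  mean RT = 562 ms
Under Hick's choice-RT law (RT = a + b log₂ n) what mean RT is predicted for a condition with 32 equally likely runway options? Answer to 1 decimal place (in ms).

Solve the two-equation system in a and b:
  b = (562 − 483) / (log₂ 12 − log₂ 7) = 79 / (3.5850 − 2.8074) = 101.594 ms/bit
  a = 483 − 101.594 × 2.8074 = 197.791 ms
Then RT(32) = 197.791 + 101.594 × log₂ 32 = 197.791 + 101.594 × 5 ≈ 705.759 ms.

705.8 ms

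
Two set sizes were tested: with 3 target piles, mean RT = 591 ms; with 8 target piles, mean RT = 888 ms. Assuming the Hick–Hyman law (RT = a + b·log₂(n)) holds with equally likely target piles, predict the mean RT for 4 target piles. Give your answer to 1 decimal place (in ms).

678.1 ms

With log₂ n on the abscissa the relation is linear; from the two conditions:
  b = (888 − 591) / (log₂ 8 − log₂ 3) = 297 / (3 − 1.5850) = 209.888 ms/bit
  a = 591 − 209.888 × 1.5850 = 258.335 ms
Then RT(4) = 258.335 + 209.888 × log₂ 4 = 258.335 + 209.888 × 2 ≈ 678.112 ms.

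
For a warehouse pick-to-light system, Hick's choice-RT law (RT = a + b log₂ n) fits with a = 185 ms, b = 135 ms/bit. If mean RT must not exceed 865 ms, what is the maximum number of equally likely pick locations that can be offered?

32

135·log₂ n ≤ 865 − 185 = 680, giving log₂ n ≤ 5.0370 and n ≤ 32.832. The largest whole number is 32.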